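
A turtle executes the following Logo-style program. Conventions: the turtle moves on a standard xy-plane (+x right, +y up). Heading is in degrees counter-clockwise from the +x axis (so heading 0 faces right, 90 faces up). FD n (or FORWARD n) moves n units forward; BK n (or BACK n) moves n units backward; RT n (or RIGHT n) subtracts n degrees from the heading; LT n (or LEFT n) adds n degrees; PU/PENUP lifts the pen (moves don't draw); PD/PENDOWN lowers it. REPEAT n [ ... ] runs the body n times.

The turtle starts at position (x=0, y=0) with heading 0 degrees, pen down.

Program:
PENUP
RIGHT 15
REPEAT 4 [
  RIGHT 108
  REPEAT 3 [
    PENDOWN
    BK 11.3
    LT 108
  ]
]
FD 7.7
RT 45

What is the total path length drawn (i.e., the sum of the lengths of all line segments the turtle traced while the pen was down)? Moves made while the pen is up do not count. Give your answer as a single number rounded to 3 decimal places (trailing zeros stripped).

Answer: 143.3

Derivation:
Executing turtle program step by step:
Start: pos=(0,0), heading=0, pen down
PU: pen up
RT 15: heading 0 -> 345
REPEAT 4 [
  -- iteration 1/4 --
  RT 108: heading 345 -> 237
  REPEAT 3 [
    -- iteration 1/3 --
    PD: pen down
    BK 11.3: (0,0) -> (6.154,9.477) [heading=237, draw]
    LT 108: heading 237 -> 345
    -- iteration 2/3 --
    PD: pen down
    BK 11.3: (6.154,9.477) -> (-4.761,12.402) [heading=345, draw]
    LT 108: heading 345 -> 93
    -- iteration 3/3 --
    PD: pen down
    BK 11.3: (-4.761,12.402) -> (-4.169,1.117) [heading=93, draw]
    LT 108: heading 93 -> 201
  ]
  -- iteration 2/4 --
  RT 108: heading 201 -> 93
  REPEAT 3 [
    -- iteration 1/3 --
    PD: pen down
    BK 11.3: (-4.169,1.117) -> (-3.578,-10.167) [heading=93, draw]
    LT 108: heading 93 -> 201
    -- iteration 2/3 --
    PD: pen down
    BK 11.3: (-3.578,-10.167) -> (6.972,-6.118) [heading=201, draw]
    LT 108: heading 201 -> 309
    -- iteration 3/3 --
    PD: pen down
    BK 11.3: (6.972,-6.118) -> (-0.14,2.664) [heading=309, draw]
    LT 108: heading 309 -> 57
  ]
  -- iteration 3/4 --
  RT 108: heading 57 -> 309
  REPEAT 3 [
    -- iteration 1/3 --
    PD: pen down
    BK 11.3: (-0.14,2.664) -> (-7.251,11.446) [heading=309, draw]
    LT 108: heading 309 -> 57
    -- iteration 2/3 --
    PD: pen down
    BK 11.3: (-7.251,11.446) -> (-13.405,1.969) [heading=57, draw]
    LT 108: heading 57 -> 165
    -- iteration 3/3 --
    PD: pen down
    BK 11.3: (-13.405,1.969) -> (-2.49,-0.956) [heading=165, draw]
    LT 108: heading 165 -> 273
  ]
  -- iteration 4/4 --
  RT 108: heading 273 -> 165
  REPEAT 3 [
    -- iteration 1/3 --
    PD: pen down
    BK 11.3: (-2.49,-0.956) -> (8.425,-3.881) [heading=165, draw]
    LT 108: heading 165 -> 273
    -- iteration 2/3 --
    PD: pen down
    BK 11.3: (8.425,-3.881) -> (7.833,7.404) [heading=273, draw]
    LT 108: heading 273 -> 21
    -- iteration 3/3 --
    PD: pen down
    BK 11.3: (7.833,7.404) -> (-2.716,3.354) [heading=21, draw]
    LT 108: heading 21 -> 129
  ]
]
FD 7.7: (-2.716,3.354) -> (-7.562,9.338) [heading=129, draw]
RT 45: heading 129 -> 84
Final: pos=(-7.562,9.338), heading=84, 13 segment(s) drawn

Segment lengths:
  seg 1: (0,0) -> (6.154,9.477), length = 11.3
  seg 2: (6.154,9.477) -> (-4.761,12.402), length = 11.3
  seg 3: (-4.761,12.402) -> (-4.169,1.117), length = 11.3
  seg 4: (-4.169,1.117) -> (-3.578,-10.167), length = 11.3
  seg 5: (-3.578,-10.167) -> (6.972,-6.118), length = 11.3
  seg 6: (6.972,-6.118) -> (-0.14,2.664), length = 11.3
  seg 7: (-0.14,2.664) -> (-7.251,11.446), length = 11.3
  seg 8: (-7.251,11.446) -> (-13.405,1.969), length = 11.3
  seg 9: (-13.405,1.969) -> (-2.49,-0.956), length = 11.3
  seg 10: (-2.49,-0.956) -> (8.425,-3.881), length = 11.3
  seg 11: (8.425,-3.881) -> (7.833,7.404), length = 11.3
  seg 12: (7.833,7.404) -> (-2.716,3.354), length = 11.3
  seg 13: (-2.716,3.354) -> (-7.562,9.338), length = 7.7
Total = 143.3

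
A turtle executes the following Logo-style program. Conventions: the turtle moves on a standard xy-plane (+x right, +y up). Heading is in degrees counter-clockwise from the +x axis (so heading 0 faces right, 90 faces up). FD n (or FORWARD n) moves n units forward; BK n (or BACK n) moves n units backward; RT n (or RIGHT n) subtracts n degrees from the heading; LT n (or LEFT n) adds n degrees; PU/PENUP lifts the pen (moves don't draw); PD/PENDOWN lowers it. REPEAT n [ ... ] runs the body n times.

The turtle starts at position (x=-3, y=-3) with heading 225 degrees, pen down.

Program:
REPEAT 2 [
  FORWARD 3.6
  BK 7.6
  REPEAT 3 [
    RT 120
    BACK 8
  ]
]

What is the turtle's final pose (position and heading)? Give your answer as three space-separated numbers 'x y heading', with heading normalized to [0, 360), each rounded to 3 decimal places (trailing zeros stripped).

Answer: 2.657 2.657 225

Derivation:
Executing turtle program step by step:
Start: pos=(-3,-3), heading=225, pen down
REPEAT 2 [
  -- iteration 1/2 --
  FD 3.6: (-3,-3) -> (-5.546,-5.546) [heading=225, draw]
  BK 7.6: (-5.546,-5.546) -> (-0.172,-0.172) [heading=225, draw]
  REPEAT 3 [
    -- iteration 1/3 --
    RT 120: heading 225 -> 105
    BK 8: (-0.172,-0.172) -> (1.899,-7.899) [heading=105, draw]
    -- iteration 2/3 --
    RT 120: heading 105 -> 345
    BK 8: (1.899,-7.899) -> (-5.828,-5.828) [heading=345, draw]
    -- iteration 3/3 --
    RT 120: heading 345 -> 225
    BK 8: (-5.828,-5.828) -> (-0.172,-0.172) [heading=225, draw]
  ]
  -- iteration 2/2 --
  FD 3.6: (-0.172,-0.172) -> (-2.717,-2.717) [heading=225, draw]
  BK 7.6: (-2.717,-2.717) -> (2.657,2.657) [heading=225, draw]
  REPEAT 3 [
    -- iteration 1/3 --
    RT 120: heading 225 -> 105
    BK 8: (2.657,2.657) -> (4.727,-5.071) [heading=105, draw]
    -- iteration 2/3 --
    RT 120: heading 105 -> 345
    BK 8: (4.727,-5.071) -> (-3,-3) [heading=345, draw]
    -- iteration 3/3 --
    RT 120: heading 345 -> 225
    BK 8: (-3,-3) -> (2.657,2.657) [heading=225, draw]
  ]
]
Final: pos=(2.657,2.657), heading=225, 10 segment(s) drawn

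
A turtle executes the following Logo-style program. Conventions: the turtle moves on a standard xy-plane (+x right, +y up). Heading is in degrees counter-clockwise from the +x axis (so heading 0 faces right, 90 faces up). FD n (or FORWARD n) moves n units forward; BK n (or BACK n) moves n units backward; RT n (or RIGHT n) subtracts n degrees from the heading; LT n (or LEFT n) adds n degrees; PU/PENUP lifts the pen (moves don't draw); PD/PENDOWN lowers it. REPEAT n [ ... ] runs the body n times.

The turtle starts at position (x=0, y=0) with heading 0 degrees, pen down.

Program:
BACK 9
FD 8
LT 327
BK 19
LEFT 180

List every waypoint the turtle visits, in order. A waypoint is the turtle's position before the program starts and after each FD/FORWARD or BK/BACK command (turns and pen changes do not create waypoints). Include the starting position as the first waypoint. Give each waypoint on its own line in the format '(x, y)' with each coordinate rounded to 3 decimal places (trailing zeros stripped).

Answer: (0, 0)
(-9, 0)
(-1, 0)
(-16.935, 10.348)

Derivation:
Executing turtle program step by step:
Start: pos=(0,0), heading=0, pen down
BK 9: (0,0) -> (-9,0) [heading=0, draw]
FD 8: (-9,0) -> (-1,0) [heading=0, draw]
LT 327: heading 0 -> 327
BK 19: (-1,0) -> (-16.935,10.348) [heading=327, draw]
LT 180: heading 327 -> 147
Final: pos=(-16.935,10.348), heading=147, 3 segment(s) drawn
Waypoints (4 total):
(0, 0)
(-9, 0)
(-1, 0)
(-16.935, 10.348)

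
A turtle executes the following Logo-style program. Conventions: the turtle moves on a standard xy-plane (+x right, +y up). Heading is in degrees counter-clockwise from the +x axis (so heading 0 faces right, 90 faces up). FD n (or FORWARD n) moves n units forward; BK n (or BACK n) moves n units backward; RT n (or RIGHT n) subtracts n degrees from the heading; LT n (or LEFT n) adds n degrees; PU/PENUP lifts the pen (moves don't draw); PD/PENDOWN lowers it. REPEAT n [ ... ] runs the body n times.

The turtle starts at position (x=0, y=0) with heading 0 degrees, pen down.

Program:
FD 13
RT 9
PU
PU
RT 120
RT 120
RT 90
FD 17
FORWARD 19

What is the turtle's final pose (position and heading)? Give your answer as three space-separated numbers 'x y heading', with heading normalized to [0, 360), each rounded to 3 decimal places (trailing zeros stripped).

Executing turtle program step by step:
Start: pos=(0,0), heading=0, pen down
FD 13: (0,0) -> (13,0) [heading=0, draw]
RT 9: heading 0 -> 351
PU: pen up
PU: pen up
RT 120: heading 351 -> 231
RT 120: heading 231 -> 111
RT 90: heading 111 -> 21
FD 17: (13,0) -> (28.871,6.092) [heading=21, move]
FD 19: (28.871,6.092) -> (46.609,12.901) [heading=21, move]
Final: pos=(46.609,12.901), heading=21, 1 segment(s) drawn

Answer: 46.609 12.901 21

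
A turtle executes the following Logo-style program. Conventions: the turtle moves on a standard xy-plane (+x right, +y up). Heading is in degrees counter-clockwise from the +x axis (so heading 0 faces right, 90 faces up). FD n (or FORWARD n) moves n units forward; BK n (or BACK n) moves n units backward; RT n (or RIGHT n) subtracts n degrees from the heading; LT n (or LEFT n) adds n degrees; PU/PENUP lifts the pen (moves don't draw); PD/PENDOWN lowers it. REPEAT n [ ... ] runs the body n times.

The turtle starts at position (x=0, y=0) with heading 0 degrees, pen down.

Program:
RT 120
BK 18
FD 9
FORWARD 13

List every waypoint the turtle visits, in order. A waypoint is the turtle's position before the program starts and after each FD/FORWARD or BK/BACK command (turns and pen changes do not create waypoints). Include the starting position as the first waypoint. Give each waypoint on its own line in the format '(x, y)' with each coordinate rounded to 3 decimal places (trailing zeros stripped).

Executing turtle program step by step:
Start: pos=(0,0), heading=0, pen down
RT 120: heading 0 -> 240
BK 18: (0,0) -> (9,15.588) [heading=240, draw]
FD 9: (9,15.588) -> (4.5,7.794) [heading=240, draw]
FD 13: (4.5,7.794) -> (-2,-3.464) [heading=240, draw]
Final: pos=(-2,-3.464), heading=240, 3 segment(s) drawn
Waypoints (4 total):
(0, 0)
(9, 15.588)
(4.5, 7.794)
(-2, -3.464)

Answer: (0, 0)
(9, 15.588)
(4.5, 7.794)
(-2, -3.464)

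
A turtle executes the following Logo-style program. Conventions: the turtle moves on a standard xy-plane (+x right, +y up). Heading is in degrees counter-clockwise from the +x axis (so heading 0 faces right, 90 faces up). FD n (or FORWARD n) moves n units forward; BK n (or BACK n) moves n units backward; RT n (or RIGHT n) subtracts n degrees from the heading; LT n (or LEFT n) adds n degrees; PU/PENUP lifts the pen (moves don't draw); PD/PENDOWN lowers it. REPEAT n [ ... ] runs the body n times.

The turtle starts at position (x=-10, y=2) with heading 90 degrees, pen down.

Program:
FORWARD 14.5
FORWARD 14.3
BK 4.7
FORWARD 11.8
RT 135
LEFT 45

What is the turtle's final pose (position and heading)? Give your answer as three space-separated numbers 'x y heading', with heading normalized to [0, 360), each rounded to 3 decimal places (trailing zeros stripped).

Executing turtle program step by step:
Start: pos=(-10,2), heading=90, pen down
FD 14.5: (-10,2) -> (-10,16.5) [heading=90, draw]
FD 14.3: (-10,16.5) -> (-10,30.8) [heading=90, draw]
BK 4.7: (-10,30.8) -> (-10,26.1) [heading=90, draw]
FD 11.8: (-10,26.1) -> (-10,37.9) [heading=90, draw]
RT 135: heading 90 -> 315
LT 45: heading 315 -> 0
Final: pos=(-10,37.9), heading=0, 4 segment(s) drawn

Answer: -10 37.9 0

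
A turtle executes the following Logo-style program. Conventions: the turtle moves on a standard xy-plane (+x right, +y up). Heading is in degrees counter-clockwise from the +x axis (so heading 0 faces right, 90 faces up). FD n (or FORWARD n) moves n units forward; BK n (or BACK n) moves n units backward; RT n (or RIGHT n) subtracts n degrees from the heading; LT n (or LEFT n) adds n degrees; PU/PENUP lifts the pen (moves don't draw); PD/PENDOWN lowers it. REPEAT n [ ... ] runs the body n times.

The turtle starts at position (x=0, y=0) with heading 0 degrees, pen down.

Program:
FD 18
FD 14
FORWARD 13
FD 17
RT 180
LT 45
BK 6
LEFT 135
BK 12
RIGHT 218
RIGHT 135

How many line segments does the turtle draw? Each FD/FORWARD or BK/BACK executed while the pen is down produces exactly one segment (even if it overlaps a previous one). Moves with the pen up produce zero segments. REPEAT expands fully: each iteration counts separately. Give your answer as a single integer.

Executing turtle program step by step:
Start: pos=(0,0), heading=0, pen down
FD 18: (0,0) -> (18,0) [heading=0, draw]
FD 14: (18,0) -> (32,0) [heading=0, draw]
FD 13: (32,0) -> (45,0) [heading=0, draw]
FD 17: (45,0) -> (62,0) [heading=0, draw]
RT 180: heading 0 -> 180
LT 45: heading 180 -> 225
BK 6: (62,0) -> (66.243,4.243) [heading=225, draw]
LT 135: heading 225 -> 0
BK 12: (66.243,4.243) -> (54.243,4.243) [heading=0, draw]
RT 218: heading 0 -> 142
RT 135: heading 142 -> 7
Final: pos=(54.243,4.243), heading=7, 6 segment(s) drawn
Segments drawn: 6

Answer: 6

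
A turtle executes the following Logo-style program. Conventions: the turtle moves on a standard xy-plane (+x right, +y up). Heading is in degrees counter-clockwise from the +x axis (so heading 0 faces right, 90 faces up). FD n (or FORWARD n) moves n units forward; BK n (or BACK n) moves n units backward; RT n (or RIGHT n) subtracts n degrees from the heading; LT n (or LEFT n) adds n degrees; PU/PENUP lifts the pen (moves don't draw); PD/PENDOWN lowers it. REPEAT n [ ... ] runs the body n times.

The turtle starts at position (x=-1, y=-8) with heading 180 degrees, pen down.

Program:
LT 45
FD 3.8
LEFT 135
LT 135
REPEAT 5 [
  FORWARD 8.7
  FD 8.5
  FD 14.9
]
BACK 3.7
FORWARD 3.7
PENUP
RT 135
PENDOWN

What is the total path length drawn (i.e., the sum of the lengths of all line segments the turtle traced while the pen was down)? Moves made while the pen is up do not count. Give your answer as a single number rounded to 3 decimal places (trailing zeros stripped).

Answer: 171.7

Derivation:
Executing turtle program step by step:
Start: pos=(-1,-8), heading=180, pen down
LT 45: heading 180 -> 225
FD 3.8: (-1,-8) -> (-3.687,-10.687) [heading=225, draw]
LT 135: heading 225 -> 0
LT 135: heading 0 -> 135
REPEAT 5 [
  -- iteration 1/5 --
  FD 8.7: (-3.687,-10.687) -> (-9.839,-4.535) [heading=135, draw]
  FD 8.5: (-9.839,-4.535) -> (-15.849,1.475) [heading=135, draw]
  FD 14.9: (-15.849,1.475) -> (-26.385,12.011) [heading=135, draw]
  -- iteration 2/5 --
  FD 8.7: (-26.385,12.011) -> (-32.537,18.163) [heading=135, draw]
  FD 8.5: (-32.537,18.163) -> (-38.547,24.173) [heading=135, draw]
  FD 14.9: (-38.547,24.173) -> (-49.083,34.709) [heading=135, draw]
  -- iteration 3/5 --
  FD 8.7: (-49.083,34.709) -> (-55.235,40.861) [heading=135, draw]
  FD 8.5: (-55.235,40.861) -> (-61.245,46.871) [heading=135, draw]
  FD 14.9: (-61.245,46.871) -> (-71.781,57.407) [heading=135, draw]
  -- iteration 4/5 --
  FD 8.7: (-71.781,57.407) -> (-77.933,63.559) [heading=135, draw]
  FD 8.5: (-77.933,63.559) -> (-83.944,69.57) [heading=135, draw]
  FD 14.9: (-83.944,69.57) -> (-94.48,80.106) [heading=135, draw]
  -- iteration 5/5 --
  FD 8.7: (-94.48,80.106) -> (-100.631,86.257) [heading=135, draw]
  FD 8.5: (-100.631,86.257) -> (-106.642,92.268) [heading=135, draw]
  FD 14.9: (-106.642,92.268) -> (-117.178,102.804) [heading=135, draw]
]
BK 3.7: (-117.178,102.804) -> (-114.561,100.187) [heading=135, draw]
FD 3.7: (-114.561,100.187) -> (-117.178,102.804) [heading=135, draw]
PU: pen up
RT 135: heading 135 -> 0
PD: pen down
Final: pos=(-117.178,102.804), heading=0, 18 segment(s) drawn

Segment lengths:
  seg 1: (-1,-8) -> (-3.687,-10.687), length = 3.8
  seg 2: (-3.687,-10.687) -> (-9.839,-4.535), length = 8.7
  seg 3: (-9.839,-4.535) -> (-15.849,1.475), length = 8.5
  seg 4: (-15.849,1.475) -> (-26.385,12.011), length = 14.9
  seg 5: (-26.385,12.011) -> (-32.537,18.163), length = 8.7
  seg 6: (-32.537,18.163) -> (-38.547,24.173), length = 8.5
  seg 7: (-38.547,24.173) -> (-49.083,34.709), length = 14.9
  seg 8: (-49.083,34.709) -> (-55.235,40.861), length = 8.7
  seg 9: (-55.235,40.861) -> (-61.245,46.871), length = 8.5
  seg 10: (-61.245,46.871) -> (-71.781,57.407), length = 14.9
  seg 11: (-71.781,57.407) -> (-77.933,63.559), length = 8.7
  seg 12: (-77.933,63.559) -> (-83.944,69.57), length = 8.5
  seg 13: (-83.944,69.57) -> (-94.48,80.106), length = 14.9
  seg 14: (-94.48,80.106) -> (-100.631,86.257), length = 8.7
  seg 15: (-100.631,86.257) -> (-106.642,92.268), length = 8.5
  seg 16: (-106.642,92.268) -> (-117.178,102.804), length = 14.9
  seg 17: (-117.178,102.804) -> (-114.561,100.187), length = 3.7
  seg 18: (-114.561,100.187) -> (-117.178,102.804), length = 3.7
Total = 171.7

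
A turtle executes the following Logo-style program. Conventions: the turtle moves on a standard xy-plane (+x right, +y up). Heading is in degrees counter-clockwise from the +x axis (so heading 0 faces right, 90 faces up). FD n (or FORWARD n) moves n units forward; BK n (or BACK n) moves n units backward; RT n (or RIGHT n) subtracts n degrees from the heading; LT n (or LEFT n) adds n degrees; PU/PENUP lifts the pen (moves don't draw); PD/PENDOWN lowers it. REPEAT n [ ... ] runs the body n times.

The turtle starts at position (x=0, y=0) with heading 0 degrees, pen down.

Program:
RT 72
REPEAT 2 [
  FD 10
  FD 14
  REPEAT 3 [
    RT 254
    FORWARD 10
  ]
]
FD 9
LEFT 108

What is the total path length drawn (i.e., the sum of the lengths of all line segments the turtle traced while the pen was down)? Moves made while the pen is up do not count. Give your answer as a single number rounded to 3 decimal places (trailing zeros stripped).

Executing turtle program step by step:
Start: pos=(0,0), heading=0, pen down
RT 72: heading 0 -> 288
REPEAT 2 [
  -- iteration 1/2 --
  FD 10: (0,0) -> (3.09,-9.511) [heading=288, draw]
  FD 14: (3.09,-9.511) -> (7.416,-22.825) [heading=288, draw]
  REPEAT 3 [
    -- iteration 1/3 --
    RT 254: heading 288 -> 34
    FD 10: (7.416,-22.825) -> (15.707,-17.233) [heading=34, draw]
    -- iteration 2/3 --
    RT 254: heading 34 -> 140
    FD 10: (15.707,-17.233) -> (8.046,-10.806) [heading=140, draw]
    -- iteration 3/3 --
    RT 254: heading 140 -> 246
    FD 10: (8.046,-10.806) -> (3.979,-19.941) [heading=246, draw]
  ]
  -- iteration 2/2 --
  FD 10: (3.979,-19.941) -> (-0.088,-29.076) [heading=246, draw]
  FD 14: (-0.088,-29.076) -> (-5.783,-41.866) [heading=246, draw]
  REPEAT 3 [
    -- iteration 1/3 --
    RT 254: heading 246 -> 352
    FD 10: (-5.783,-41.866) -> (4.12,-43.258) [heading=352, draw]
    -- iteration 2/3 --
    RT 254: heading 352 -> 98
    FD 10: (4.12,-43.258) -> (2.728,-33.355) [heading=98, draw]
    -- iteration 3/3 --
    RT 254: heading 98 -> 204
    FD 10: (2.728,-33.355) -> (-6.407,-37.423) [heading=204, draw]
  ]
]
FD 9: (-6.407,-37.423) -> (-14.629,-41.083) [heading=204, draw]
LT 108: heading 204 -> 312
Final: pos=(-14.629,-41.083), heading=312, 11 segment(s) drawn

Segment lengths:
  seg 1: (0,0) -> (3.09,-9.511), length = 10
  seg 2: (3.09,-9.511) -> (7.416,-22.825), length = 14
  seg 3: (7.416,-22.825) -> (15.707,-17.233), length = 10
  seg 4: (15.707,-17.233) -> (8.046,-10.806), length = 10
  seg 5: (8.046,-10.806) -> (3.979,-19.941), length = 10
  seg 6: (3.979,-19.941) -> (-0.088,-29.076), length = 10
  seg 7: (-0.088,-29.076) -> (-5.783,-41.866), length = 14
  seg 8: (-5.783,-41.866) -> (4.12,-43.258), length = 10
  seg 9: (4.12,-43.258) -> (2.728,-33.355), length = 10
  seg 10: (2.728,-33.355) -> (-6.407,-37.423), length = 10
  seg 11: (-6.407,-37.423) -> (-14.629,-41.083), length = 9
Total = 117

Answer: 117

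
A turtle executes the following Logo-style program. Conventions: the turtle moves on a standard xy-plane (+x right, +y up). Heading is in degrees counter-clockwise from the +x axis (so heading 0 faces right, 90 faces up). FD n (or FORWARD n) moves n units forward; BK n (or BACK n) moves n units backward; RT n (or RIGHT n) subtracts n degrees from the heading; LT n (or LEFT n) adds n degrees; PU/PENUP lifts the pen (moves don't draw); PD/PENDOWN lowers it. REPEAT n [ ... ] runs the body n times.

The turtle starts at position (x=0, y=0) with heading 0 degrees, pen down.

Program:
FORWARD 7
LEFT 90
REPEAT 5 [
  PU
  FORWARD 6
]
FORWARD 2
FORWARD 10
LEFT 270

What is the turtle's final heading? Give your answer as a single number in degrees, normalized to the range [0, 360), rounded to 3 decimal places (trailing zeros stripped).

Answer: 0

Derivation:
Executing turtle program step by step:
Start: pos=(0,0), heading=0, pen down
FD 7: (0,0) -> (7,0) [heading=0, draw]
LT 90: heading 0 -> 90
REPEAT 5 [
  -- iteration 1/5 --
  PU: pen up
  FD 6: (7,0) -> (7,6) [heading=90, move]
  -- iteration 2/5 --
  PU: pen up
  FD 6: (7,6) -> (7,12) [heading=90, move]
  -- iteration 3/5 --
  PU: pen up
  FD 6: (7,12) -> (7,18) [heading=90, move]
  -- iteration 4/5 --
  PU: pen up
  FD 6: (7,18) -> (7,24) [heading=90, move]
  -- iteration 5/5 --
  PU: pen up
  FD 6: (7,24) -> (7,30) [heading=90, move]
]
FD 2: (7,30) -> (7,32) [heading=90, move]
FD 10: (7,32) -> (7,42) [heading=90, move]
LT 270: heading 90 -> 0
Final: pos=(7,42), heading=0, 1 segment(s) drawn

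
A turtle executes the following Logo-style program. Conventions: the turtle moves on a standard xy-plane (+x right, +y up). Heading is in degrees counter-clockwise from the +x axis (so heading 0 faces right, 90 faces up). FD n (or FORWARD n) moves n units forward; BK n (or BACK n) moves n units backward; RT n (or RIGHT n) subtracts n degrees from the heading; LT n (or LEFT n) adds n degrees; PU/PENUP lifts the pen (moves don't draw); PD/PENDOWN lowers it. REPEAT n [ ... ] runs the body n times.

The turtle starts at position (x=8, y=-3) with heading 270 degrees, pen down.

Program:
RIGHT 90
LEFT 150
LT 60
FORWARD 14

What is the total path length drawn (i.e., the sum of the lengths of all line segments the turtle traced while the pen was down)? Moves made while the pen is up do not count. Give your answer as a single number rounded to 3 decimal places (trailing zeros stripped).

Answer: 14

Derivation:
Executing turtle program step by step:
Start: pos=(8,-3), heading=270, pen down
RT 90: heading 270 -> 180
LT 150: heading 180 -> 330
LT 60: heading 330 -> 30
FD 14: (8,-3) -> (20.124,4) [heading=30, draw]
Final: pos=(20.124,4), heading=30, 1 segment(s) drawn

Segment lengths:
  seg 1: (8,-3) -> (20.124,4), length = 14
Total = 14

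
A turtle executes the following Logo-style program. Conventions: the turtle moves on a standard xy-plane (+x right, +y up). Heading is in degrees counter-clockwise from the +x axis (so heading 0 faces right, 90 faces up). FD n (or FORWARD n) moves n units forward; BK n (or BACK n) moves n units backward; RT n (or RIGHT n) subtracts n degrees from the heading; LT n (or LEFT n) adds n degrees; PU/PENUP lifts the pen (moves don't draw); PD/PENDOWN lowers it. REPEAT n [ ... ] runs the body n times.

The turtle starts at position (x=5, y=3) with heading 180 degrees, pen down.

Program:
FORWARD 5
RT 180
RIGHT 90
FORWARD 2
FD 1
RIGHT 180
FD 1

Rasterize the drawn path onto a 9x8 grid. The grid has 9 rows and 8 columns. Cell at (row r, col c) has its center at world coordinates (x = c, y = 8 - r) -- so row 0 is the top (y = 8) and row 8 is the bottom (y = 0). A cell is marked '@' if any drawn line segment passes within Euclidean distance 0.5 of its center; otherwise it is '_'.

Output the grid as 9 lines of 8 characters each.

Segment 0: (5,3) -> (0,3)
Segment 1: (0,3) -> (0,1)
Segment 2: (0,1) -> (0,0)
Segment 3: (0,0) -> (0,1)

Answer: ________
________
________
________
________
@@@@@@__
@_______
@_______
@_______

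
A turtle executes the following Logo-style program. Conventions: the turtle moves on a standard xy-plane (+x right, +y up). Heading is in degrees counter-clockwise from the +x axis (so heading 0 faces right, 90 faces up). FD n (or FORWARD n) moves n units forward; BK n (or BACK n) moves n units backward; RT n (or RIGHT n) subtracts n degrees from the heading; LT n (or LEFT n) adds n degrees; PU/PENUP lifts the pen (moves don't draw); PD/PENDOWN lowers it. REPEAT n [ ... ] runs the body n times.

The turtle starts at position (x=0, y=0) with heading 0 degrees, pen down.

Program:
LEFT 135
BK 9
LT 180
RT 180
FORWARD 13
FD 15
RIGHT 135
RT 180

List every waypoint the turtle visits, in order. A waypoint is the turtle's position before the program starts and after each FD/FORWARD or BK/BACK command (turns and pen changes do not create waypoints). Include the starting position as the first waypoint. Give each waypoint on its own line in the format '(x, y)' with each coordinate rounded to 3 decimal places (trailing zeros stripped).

Answer: (0, 0)
(6.364, -6.364)
(-2.828, 2.828)
(-13.435, 13.435)

Derivation:
Executing turtle program step by step:
Start: pos=(0,0), heading=0, pen down
LT 135: heading 0 -> 135
BK 9: (0,0) -> (6.364,-6.364) [heading=135, draw]
LT 180: heading 135 -> 315
RT 180: heading 315 -> 135
FD 13: (6.364,-6.364) -> (-2.828,2.828) [heading=135, draw]
FD 15: (-2.828,2.828) -> (-13.435,13.435) [heading=135, draw]
RT 135: heading 135 -> 0
RT 180: heading 0 -> 180
Final: pos=(-13.435,13.435), heading=180, 3 segment(s) drawn
Waypoints (4 total):
(0, 0)
(6.364, -6.364)
(-2.828, 2.828)
(-13.435, 13.435)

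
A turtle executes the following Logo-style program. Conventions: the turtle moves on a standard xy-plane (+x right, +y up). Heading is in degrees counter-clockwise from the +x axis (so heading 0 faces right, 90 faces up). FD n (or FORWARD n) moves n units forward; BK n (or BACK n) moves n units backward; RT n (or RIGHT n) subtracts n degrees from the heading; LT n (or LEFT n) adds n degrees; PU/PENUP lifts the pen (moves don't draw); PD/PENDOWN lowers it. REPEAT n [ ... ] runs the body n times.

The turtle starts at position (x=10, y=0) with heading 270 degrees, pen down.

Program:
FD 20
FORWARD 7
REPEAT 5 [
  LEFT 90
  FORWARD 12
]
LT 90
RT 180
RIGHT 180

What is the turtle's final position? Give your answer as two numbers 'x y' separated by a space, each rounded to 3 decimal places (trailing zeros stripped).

Answer: 22 -27

Derivation:
Executing turtle program step by step:
Start: pos=(10,0), heading=270, pen down
FD 20: (10,0) -> (10,-20) [heading=270, draw]
FD 7: (10,-20) -> (10,-27) [heading=270, draw]
REPEAT 5 [
  -- iteration 1/5 --
  LT 90: heading 270 -> 0
  FD 12: (10,-27) -> (22,-27) [heading=0, draw]
  -- iteration 2/5 --
  LT 90: heading 0 -> 90
  FD 12: (22,-27) -> (22,-15) [heading=90, draw]
  -- iteration 3/5 --
  LT 90: heading 90 -> 180
  FD 12: (22,-15) -> (10,-15) [heading=180, draw]
  -- iteration 4/5 --
  LT 90: heading 180 -> 270
  FD 12: (10,-15) -> (10,-27) [heading=270, draw]
  -- iteration 5/5 --
  LT 90: heading 270 -> 0
  FD 12: (10,-27) -> (22,-27) [heading=0, draw]
]
LT 90: heading 0 -> 90
RT 180: heading 90 -> 270
RT 180: heading 270 -> 90
Final: pos=(22,-27), heading=90, 7 segment(s) drawn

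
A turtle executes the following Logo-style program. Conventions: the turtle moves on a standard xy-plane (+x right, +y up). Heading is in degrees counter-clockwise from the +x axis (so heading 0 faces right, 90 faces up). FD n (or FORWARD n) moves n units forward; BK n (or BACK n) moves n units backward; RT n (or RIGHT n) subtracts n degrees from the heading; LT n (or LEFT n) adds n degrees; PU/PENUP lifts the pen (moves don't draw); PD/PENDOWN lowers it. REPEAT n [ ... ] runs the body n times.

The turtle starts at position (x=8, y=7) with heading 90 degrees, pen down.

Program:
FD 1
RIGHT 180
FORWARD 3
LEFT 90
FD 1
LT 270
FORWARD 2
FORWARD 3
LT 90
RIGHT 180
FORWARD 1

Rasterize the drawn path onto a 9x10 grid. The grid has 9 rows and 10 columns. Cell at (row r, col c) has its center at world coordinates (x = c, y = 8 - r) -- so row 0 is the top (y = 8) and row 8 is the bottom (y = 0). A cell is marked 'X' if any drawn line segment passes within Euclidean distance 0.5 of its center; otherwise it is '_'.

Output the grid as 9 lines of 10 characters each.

Answer: ________X_
________X_
________X_
________XX
_________X
_________X
_________X
_________X
________XX

Derivation:
Segment 0: (8,7) -> (8,8)
Segment 1: (8,8) -> (8,5)
Segment 2: (8,5) -> (9,5)
Segment 3: (9,5) -> (9,3)
Segment 4: (9,3) -> (9,0)
Segment 5: (9,0) -> (8,0)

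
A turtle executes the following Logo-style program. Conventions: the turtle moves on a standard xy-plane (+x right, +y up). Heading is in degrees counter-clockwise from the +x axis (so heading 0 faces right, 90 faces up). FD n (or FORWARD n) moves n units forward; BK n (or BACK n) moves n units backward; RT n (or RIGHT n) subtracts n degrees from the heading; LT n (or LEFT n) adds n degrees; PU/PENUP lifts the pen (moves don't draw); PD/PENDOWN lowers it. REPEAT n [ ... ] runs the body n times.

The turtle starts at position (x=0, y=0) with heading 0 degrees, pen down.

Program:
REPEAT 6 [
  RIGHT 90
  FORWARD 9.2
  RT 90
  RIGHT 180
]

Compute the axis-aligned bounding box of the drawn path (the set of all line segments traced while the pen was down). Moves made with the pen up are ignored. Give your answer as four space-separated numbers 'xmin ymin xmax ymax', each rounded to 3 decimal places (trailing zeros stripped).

Executing turtle program step by step:
Start: pos=(0,0), heading=0, pen down
REPEAT 6 [
  -- iteration 1/6 --
  RT 90: heading 0 -> 270
  FD 9.2: (0,0) -> (0,-9.2) [heading=270, draw]
  RT 90: heading 270 -> 180
  RT 180: heading 180 -> 0
  -- iteration 2/6 --
  RT 90: heading 0 -> 270
  FD 9.2: (0,-9.2) -> (0,-18.4) [heading=270, draw]
  RT 90: heading 270 -> 180
  RT 180: heading 180 -> 0
  -- iteration 3/6 --
  RT 90: heading 0 -> 270
  FD 9.2: (0,-18.4) -> (0,-27.6) [heading=270, draw]
  RT 90: heading 270 -> 180
  RT 180: heading 180 -> 0
  -- iteration 4/6 --
  RT 90: heading 0 -> 270
  FD 9.2: (0,-27.6) -> (0,-36.8) [heading=270, draw]
  RT 90: heading 270 -> 180
  RT 180: heading 180 -> 0
  -- iteration 5/6 --
  RT 90: heading 0 -> 270
  FD 9.2: (0,-36.8) -> (0,-46) [heading=270, draw]
  RT 90: heading 270 -> 180
  RT 180: heading 180 -> 0
  -- iteration 6/6 --
  RT 90: heading 0 -> 270
  FD 9.2: (0,-46) -> (0,-55.2) [heading=270, draw]
  RT 90: heading 270 -> 180
  RT 180: heading 180 -> 0
]
Final: pos=(0,-55.2), heading=0, 6 segment(s) drawn

Segment endpoints: x in {0, 0, 0, 0, 0, 0, 0}, y in {-55.2, -46, -36.8, -27.6, -18.4, -9.2, 0}
xmin=0, ymin=-55.2, xmax=0, ymax=0

Answer: 0 -55.2 0 0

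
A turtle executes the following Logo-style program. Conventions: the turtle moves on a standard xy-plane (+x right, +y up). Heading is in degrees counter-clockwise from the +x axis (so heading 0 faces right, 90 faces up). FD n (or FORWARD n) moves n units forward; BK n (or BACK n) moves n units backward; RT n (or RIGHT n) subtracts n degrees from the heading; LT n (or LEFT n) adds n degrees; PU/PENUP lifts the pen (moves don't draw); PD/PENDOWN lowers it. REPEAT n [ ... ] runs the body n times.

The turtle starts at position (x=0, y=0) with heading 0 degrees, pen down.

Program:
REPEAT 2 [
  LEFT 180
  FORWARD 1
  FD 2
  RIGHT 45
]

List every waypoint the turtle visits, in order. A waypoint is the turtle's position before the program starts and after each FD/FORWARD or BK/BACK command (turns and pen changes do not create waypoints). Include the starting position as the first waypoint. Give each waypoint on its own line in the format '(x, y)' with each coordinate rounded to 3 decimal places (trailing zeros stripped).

Answer: (0, 0)
(-1, 0)
(-3, 0)
(-2.293, -0.707)
(-0.879, -2.121)

Derivation:
Executing turtle program step by step:
Start: pos=(0,0), heading=0, pen down
REPEAT 2 [
  -- iteration 1/2 --
  LT 180: heading 0 -> 180
  FD 1: (0,0) -> (-1,0) [heading=180, draw]
  FD 2: (-1,0) -> (-3,0) [heading=180, draw]
  RT 45: heading 180 -> 135
  -- iteration 2/2 --
  LT 180: heading 135 -> 315
  FD 1: (-3,0) -> (-2.293,-0.707) [heading=315, draw]
  FD 2: (-2.293,-0.707) -> (-0.879,-2.121) [heading=315, draw]
  RT 45: heading 315 -> 270
]
Final: pos=(-0.879,-2.121), heading=270, 4 segment(s) drawn
Waypoints (5 total):
(0, 0)
(-1, 0)
(-3, 0)
(-2.293, -0.707)
(-0.879, -2.121)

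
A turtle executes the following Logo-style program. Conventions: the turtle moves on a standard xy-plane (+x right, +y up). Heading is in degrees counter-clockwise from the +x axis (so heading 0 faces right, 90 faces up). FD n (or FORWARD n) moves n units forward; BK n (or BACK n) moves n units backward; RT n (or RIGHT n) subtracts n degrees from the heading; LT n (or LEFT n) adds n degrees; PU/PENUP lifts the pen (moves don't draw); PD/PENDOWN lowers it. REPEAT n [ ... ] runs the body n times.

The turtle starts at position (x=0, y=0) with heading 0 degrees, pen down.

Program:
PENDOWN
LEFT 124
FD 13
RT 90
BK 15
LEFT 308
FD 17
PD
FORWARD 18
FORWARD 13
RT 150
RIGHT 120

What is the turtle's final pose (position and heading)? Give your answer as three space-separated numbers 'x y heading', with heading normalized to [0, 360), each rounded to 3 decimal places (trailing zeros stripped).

Answer: 25.946 -12.443 72

Derivation:
Executing turtle program step by step:
Start: pos=(0,0), heading=0, pen down
PD: pen down
LT 124: heading 0 -> 124
FD 13: (0,0) -> (-7.27,10.777) [heading=124, draw]
RT 90: heading 124 -> 34
BK 15: (-7.27,10.777) -> (-19.705,2.39) [heading=34, draw]
LT 308: heading 34 -> 342
FD 17: (-19.705,2.39) -> (-3.537,-2.864) [heading=342, draw]
PD: pen down
FD 18: (-3.537,-2.864) -> (13.582,-8.426) [heading=342, draw]
FD 13: (13.582,-8.426) -> (25.946,-12.443) [heading=342, draw]
RT 150: heading 342 -> 192
RT 120: heading 192 -> 72
Final: pos=(25.946,-12.443), heading=72, 5 segment(s) drawn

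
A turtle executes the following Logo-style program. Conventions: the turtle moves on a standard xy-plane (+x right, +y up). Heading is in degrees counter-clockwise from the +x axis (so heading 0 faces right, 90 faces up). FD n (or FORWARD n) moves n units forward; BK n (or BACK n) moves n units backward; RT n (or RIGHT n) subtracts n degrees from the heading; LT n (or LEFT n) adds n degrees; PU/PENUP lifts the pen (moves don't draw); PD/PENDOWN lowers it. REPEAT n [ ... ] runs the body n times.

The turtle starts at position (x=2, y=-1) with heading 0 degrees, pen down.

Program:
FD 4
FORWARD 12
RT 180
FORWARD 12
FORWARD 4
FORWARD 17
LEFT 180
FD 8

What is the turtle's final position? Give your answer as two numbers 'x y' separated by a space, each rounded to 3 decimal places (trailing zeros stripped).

Answer: -7 -1

Derivation:
Executing turtle program step by step:
Start: pos=(2,-1), heading=0, pen down
FD 4: (2,-1) -> (6,-1) [heading=0, draw]
FD 12: (6,-1) -> (18,-1) [heading=0, draw]
RT 180: heading 0 -> 180
FD 12: (18,-1) -> (6,-1) [heading=180, draw]
FD 4: (6,-1) -> (2,-1) [heading=180, draw]
FD 17: (2,-1) -> (-15,-1) [heading=180, draw]
LT 180: heading 180 -> 0
FD 8: (-15,-1) -> (-7,-1) [heading=0, draw]
Final: pos=(-7,-1), heading=0, 6 segment(s) drawn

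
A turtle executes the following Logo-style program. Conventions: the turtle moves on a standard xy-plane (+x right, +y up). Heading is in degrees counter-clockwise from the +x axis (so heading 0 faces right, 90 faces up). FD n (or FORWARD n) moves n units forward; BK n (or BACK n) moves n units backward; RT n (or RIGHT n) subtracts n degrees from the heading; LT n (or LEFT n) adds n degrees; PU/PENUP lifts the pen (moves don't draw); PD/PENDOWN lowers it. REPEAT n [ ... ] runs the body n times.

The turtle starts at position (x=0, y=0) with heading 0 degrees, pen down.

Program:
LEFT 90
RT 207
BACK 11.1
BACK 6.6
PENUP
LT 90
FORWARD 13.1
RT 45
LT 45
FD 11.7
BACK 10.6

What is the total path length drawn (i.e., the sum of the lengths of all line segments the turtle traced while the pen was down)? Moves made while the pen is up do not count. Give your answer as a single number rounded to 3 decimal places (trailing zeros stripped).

Answer: 17.7

Derivation:
Executing turtle program step by step:
Start: pos=(0,0), heading=0, pen down
LT 90: heading 0 -> 90
RT 207: heading 90 -> 243
BK 11.1: (0,0) -> (5.039,9.89) [heading=243, draw]
BK 6.6: (5.039,9.89) -> (8.036,15.771) [heading=243, draw]
PU: pen up
LT 90: heading 243 -> 333
FD 13.1: (8.036,15.771) -> (19.708,9.824) [heading=333, move]
RT 45: heading 333 -> 288
LT 45: heading 288 -> 333
FD 11.7: (19.708,9.824) -> (30.133,4.512) [heading=333, move]
BK 10.6: (30.133,4.512) -> (20.688,9.324) [heading=333, move]
Final: pos=(20.688,9.324), heading=333, 2 segment(s) drawn

Segment lengths:
  seg 1: (0,0) -> (5.039,9.89), length = 11.1
  seg 2: (5.039,9.89) -> (8.036,15.771), length = 6.6
Total = 17.7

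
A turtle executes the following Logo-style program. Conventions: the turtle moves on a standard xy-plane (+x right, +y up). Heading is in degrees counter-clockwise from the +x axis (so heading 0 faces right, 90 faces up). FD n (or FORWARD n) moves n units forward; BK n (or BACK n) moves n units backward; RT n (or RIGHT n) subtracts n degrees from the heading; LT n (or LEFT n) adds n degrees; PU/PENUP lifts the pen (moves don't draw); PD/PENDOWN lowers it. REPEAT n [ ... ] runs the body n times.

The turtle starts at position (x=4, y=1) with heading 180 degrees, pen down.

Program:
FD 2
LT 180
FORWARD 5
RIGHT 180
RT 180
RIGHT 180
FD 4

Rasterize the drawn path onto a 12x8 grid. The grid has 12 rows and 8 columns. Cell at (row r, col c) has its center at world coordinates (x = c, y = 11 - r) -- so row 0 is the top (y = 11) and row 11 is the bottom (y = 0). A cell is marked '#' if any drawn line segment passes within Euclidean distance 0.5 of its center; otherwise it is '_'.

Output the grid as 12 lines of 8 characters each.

Segment 0: (4,1) -> (2,1)
Segment 1: (2,1) -> (7,1)
Segment 2: (7,1) -> (3,1)

Answer: ________
________
________
________
________
________
________
________
________
________
__######
________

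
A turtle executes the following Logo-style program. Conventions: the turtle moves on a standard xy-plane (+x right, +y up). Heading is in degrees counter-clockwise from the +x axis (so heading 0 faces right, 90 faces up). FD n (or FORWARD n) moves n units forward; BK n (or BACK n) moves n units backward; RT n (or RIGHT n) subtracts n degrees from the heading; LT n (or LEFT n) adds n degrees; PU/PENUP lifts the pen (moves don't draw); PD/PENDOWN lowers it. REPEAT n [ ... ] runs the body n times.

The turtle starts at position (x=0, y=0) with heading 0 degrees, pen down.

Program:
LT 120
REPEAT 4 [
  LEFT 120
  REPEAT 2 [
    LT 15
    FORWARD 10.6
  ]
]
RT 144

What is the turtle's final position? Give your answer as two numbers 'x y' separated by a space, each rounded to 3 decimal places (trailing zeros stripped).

Answer: 11.472 -14.951

Derivation:
Executing turtle program step by step:
Start: pos=(0,0), heading=0, pen down
LT 120: heading 0 -> 120
REPEAT 4 [
  -- iteration 1/4 --
  LT 120: heading 120 -> 240
  REPEAT 2 [
    -- iteration 1/2 --
    LT 15: heading 240 -> 255
    FD 10.6: (0,0) -> (-2.743,-10.239) [heading=255, draw]
    -- iteration 2/2 --
    LT 15: heading 255 -> 270
    FD 10.6: (-2.743,-10.239) -> (-2.743,-20.839) [heading=270, draw]
  ]
  -- iteration 2/4 --
  LT 120: heading 270 -> 30
  REPEAT 2 [
    -- iteration 1/2 --
    LT 15: heading 30 -> 45
    FD 10.6: (-2.743,-20.839) -> (4.752,-13.343) [heading=45, draw]
    -- iteration 2/2 --
    LT 15: heading 45 -> 60
    FD 10.6: (4.752,-13.343) -> (10.052,-4.164) [heading=60, draw]
  ]
  -- iteration 3/4 --
  LT 120: heading 60 -> 180
  REPEAT 2 [
    -- iteration 1/2 --
    LT 15: heading 180 -> 195
    FD 10.6: (10.052,-4.164) -> (-0.187,-6.907) [heading=195, draw]
    -- iteration 2/2 --
    LT 15: heading 195 -> 210
    FD 10.6: (-0.187,-6.907) -> (-9.367,-12.207) [heading=210, draw]
  ]
  -- iteration 4/4 --
  LT 120: heading 210 -> 330
  REPEAT 2 [
    -- iteration 1/2 --
    LT 15: heading 330 -> 345
    FD 10.6: (-9.367,-12.207) -> (0.872,-14.951) [heading=345, draw]
    -- iteration 2/2 --
    LT 15: heading 345 -> 0
    FD 10.6: (0.872,-14.951) -> (11.472,-14.951) [heading=0, draw]
  ]
]
RT 144: heading 0 -> 216
Final: pos=(11.472,-14.951), heading=216, 8 segment(s) drawn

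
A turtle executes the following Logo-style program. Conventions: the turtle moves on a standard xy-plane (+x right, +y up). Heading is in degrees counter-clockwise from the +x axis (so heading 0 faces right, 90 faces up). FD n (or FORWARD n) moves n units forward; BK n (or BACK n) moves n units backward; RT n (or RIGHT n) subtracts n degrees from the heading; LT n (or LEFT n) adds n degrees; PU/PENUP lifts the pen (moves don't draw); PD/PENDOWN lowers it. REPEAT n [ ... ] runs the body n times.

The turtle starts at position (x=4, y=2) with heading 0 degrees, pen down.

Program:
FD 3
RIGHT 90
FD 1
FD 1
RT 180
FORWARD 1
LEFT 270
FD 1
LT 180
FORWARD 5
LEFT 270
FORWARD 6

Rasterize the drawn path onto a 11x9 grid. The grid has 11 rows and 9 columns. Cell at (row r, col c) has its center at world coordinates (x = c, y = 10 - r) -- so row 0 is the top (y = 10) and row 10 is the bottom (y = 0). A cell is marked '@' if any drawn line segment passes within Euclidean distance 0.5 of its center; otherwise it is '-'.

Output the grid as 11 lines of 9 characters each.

Answer: ---------
---------
---------
---@-----
---@-----
---@-----
---@-----
---@-----
---@@@@@-
---@@@@@@
-------@-

Derivation:
Segment 0: (4,2) -> (7,2)
Segment 1: (7,2) -> (7,1)
Segment 2: (7,1) -> (7,0)
Segment 3: (7,0) -> (7,1)
Segment 4: (7,1) -> (8,1)
Segment 5: (8,1) -> (3,1)
Segment 6: (3,1) -> (3,7)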